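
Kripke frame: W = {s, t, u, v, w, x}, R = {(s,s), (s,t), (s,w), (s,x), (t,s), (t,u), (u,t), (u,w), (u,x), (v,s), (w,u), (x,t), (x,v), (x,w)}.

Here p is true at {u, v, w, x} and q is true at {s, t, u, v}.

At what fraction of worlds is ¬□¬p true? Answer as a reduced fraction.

5/6

s: □¬p is F. ✓
t: □¬p is F. ✓
u: □¬p is F. ✓
v: □¬p is T. ✗
w: □¬p is F. ✓
x: □¬p is F. ✓
That's 5 of 6 worlds, so 5/6.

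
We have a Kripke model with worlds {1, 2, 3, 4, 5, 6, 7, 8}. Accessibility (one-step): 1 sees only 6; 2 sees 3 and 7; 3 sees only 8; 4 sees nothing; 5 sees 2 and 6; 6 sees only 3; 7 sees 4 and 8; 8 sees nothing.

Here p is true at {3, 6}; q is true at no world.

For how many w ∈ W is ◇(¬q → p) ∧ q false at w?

1: ◇(¬q → p) is T, q is F. ✗
2: ◇(¬q → p) is T, q is F. ✗
3: ◇(¬q → p) is F, q is F. ✗
4: ◇(¬q → p) is F, q is F. ✗
5: ◇(¬q → p) is T, q is F. ✗
6: ◇(¬q → p) is T, q is F. ✗
7: ◇(¬q → p) is F, q is F. ✗
8: ◇(¬q → p) is F, q is F. ✗
Satisfying worlds: ∅.
So ◇(¬q → p) ∧ q fails at the other 8 worlds.

8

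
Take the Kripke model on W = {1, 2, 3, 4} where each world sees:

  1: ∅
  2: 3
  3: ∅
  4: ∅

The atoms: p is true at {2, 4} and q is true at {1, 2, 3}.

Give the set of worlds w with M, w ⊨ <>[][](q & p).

1: no successors, so <>[][](q & p) fails. ✗
2: successors {3}; [][](q & p) there: 3:T. ✓
3: no successors, so <>[][](q & p) fails. ✗
4: no successors, so <>[][](q & p) fails. ✗

{2}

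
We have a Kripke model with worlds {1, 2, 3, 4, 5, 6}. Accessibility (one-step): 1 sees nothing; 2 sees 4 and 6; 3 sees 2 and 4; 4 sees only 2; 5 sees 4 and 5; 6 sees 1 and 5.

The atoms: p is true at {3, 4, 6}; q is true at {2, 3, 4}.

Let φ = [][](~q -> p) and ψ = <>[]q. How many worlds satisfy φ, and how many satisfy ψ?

3 and 4

For [][](~q -> p):
1: no successors, so [][](~q -> p) holds vacuously. ✓
2: successors {4, 6}; [](~q -> p) there: 4:T, 6:F. ✗
3: successors {2, 4}; [](~q -> p) there: 2:T, 4:T. ✓
4: successors {2}; [](~q -> p) there: 2:T. ✓
5: successors {4, 5}; [](~q -> p) there: 4:T, 5:F. ✗
6: successors {1, 5}; [](~q -> p) there: 1:T, 5:F. ✗
— 3 worlds.
For <>[]q:
1: no successors, so <>[]q fails. ✗
2: successors {4, 6}; []q there: 4:T, 6:F. ✓
3: successors {2, 4}; []q there: 2:F, 4:T. ✓
4: successors {2}; []q there: 2:F. ✗
5: successors {4, 5}; []q there: 4:T, 5:F. ✓
6: successors {1, 5}; []q there: 1:T, 5:F. ✓
— 4 worlds.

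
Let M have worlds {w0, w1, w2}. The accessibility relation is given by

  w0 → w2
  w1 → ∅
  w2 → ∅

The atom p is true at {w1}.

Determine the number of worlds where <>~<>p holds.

w0: successors {w2}; ~<>p there: w2:T. ✓
w1: no successors, so <>~<>p fails. ✗
w2: no successors, so <>~<>p fails. ✗
Satisfying worlds: {w0}.

1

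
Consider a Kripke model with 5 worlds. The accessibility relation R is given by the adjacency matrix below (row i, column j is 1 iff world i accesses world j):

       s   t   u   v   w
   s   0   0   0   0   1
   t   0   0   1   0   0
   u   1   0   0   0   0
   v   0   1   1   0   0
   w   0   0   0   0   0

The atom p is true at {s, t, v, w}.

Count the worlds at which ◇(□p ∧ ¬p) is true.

s: successors {w}; □p ∧ ¬p there: w:F. ✗
t: successors {u}; □p ∧ ¬p there: u:T. ✓
u: successors {s}; □p ∧ ¬p there: s:F. ✗
v: successors {t, u}; □p ∧ ¬p there: t:F, u:T. ✓
w: no successors, so ◇(□p ∧ ¬p) fails. ✗
Satisfying worlds: {t, v}.

2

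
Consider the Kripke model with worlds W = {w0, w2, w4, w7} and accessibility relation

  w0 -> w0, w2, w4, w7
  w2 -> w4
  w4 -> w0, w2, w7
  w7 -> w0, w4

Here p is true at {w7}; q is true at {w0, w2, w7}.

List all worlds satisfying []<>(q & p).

w0: successors {w0, w2, w4, w7}; <>(q & p) there: w0:T, w2:F, w4:T, w7:F. ✗
w2: successors {w4}; <>(q & p) there: w4:T. ✓
w4: successors {w0, w2, w7}; <>(q & p) there: w0:T, w2:F, w7:F. ✗
w7: successors {w0, w4}; <>(q & p) there: w0:T, w4:T. ✓

{w2, w7}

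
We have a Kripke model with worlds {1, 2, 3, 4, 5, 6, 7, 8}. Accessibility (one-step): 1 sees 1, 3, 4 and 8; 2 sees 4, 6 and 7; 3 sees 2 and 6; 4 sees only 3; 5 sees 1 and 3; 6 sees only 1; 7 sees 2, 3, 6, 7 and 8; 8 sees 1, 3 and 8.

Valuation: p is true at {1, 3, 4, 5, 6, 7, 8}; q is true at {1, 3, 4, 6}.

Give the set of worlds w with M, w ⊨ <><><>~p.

1: successors {1, 3, 4, 8}; <><>~p there: 1:T, 3:F, 4:T, 8:T. ✓
2: successors {4, 6, 7}; <><>~p there: 4:T, 6:F, 7:T. ✓
3: successors {2, 6}; <><>~p there: 2:T, 6:F. ✓
4: successors {3}; <><>~p there: 3:F. ✗
5: successors {1, 3}; <><>~p there: 1:T, 3:F. ✓
6: successors {1}; <><>~p there: 1:T. ✓
7: successors {2, 3, 6, 7, 8}; <><>~p there: 2:T, 3:F, 6:F, 7:T, 8:T. ✓
8: successors {1, 3, 8}; <><>~p there: 1:T, 3:F, 8:T. ✓

{1, 2, 3, 5, 6, 7, 8}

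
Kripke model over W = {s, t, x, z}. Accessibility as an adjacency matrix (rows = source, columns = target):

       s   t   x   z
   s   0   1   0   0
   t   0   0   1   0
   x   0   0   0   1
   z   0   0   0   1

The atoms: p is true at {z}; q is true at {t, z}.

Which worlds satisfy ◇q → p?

{t, z}

s: ◇q is T, p is F. ✗
t: ◇q is F, p is F. ✓
x: ◇q is T, p is F. ✗
z: ◇q is T, p is T. ✓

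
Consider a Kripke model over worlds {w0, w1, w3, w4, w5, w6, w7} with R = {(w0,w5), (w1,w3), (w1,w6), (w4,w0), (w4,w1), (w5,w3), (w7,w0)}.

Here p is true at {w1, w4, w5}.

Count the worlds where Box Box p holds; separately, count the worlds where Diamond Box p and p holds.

5 and 3

For Box Box p:
w0: successors {w5}; Box p there: w5:F. ✗
w1: successors {w3, w6}; Box p there: w3:T, w6:T. ✓
w3: no successors, so Box Box p holds vacuously. ✓
w4: successors {w0, w1}; Box p there: w0:T, w1:F. ✗
w5: successors {w3}; Box p there: w3:T. ✓
w6: no successors, so Box Box p holds vacuously. ✓
w7: successors {w0}; Box p there: w0:T. ✓
— 5 worlds.
For Diamond Box p and p:
w0: Diamond Box p is F, p is F. ✗
w1: Diamond Box p is T, p is T. ✓
w3: Diamond Box p is F, p is F. ✗
w4: Diamond Box p is T, p is T. ✓
w5: Diamond Box p is T, p is T. ✓
w6: Diamond Box p is F, p is F. ✗
w7: Diamond Box p is T, p is F. ✗
— 3 worlds.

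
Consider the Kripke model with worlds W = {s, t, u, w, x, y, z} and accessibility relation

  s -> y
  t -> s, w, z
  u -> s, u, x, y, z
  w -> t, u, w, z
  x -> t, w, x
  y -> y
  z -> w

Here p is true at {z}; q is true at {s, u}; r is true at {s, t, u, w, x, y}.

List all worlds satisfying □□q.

∅

s: successors {y}; □q there: y:F. ✗
t: successors {s, w, z}; □q there: s:F, w:F, z:F. ✗
u: successors {s, u, x, y, z}; □q there: s:F, u:F, x:F, y:F, z:F. ✗
w: successors {t, u, w, z}; □q there: t:F, u:F, w:F, z:F. ✗
x: successors {t, w, x}; □q there: t:F, w:F, x:F. ✗
y: successors {y}; □q there: y:F. ✗
z: successors {w}; □q there: w:F. ✗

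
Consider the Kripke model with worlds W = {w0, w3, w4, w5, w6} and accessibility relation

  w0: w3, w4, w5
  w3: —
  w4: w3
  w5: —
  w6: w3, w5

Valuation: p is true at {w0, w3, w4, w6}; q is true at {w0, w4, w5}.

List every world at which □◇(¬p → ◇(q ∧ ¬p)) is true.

{w3, w5}

w0: successors {w3, w4, w5}; ◇(¬p → ◇(q ∧ ¬p)) there: w3:F, w4:T, w5:F. ✗
w3: no successors, so □◇(¬p → ◇(q ∧ ¬p)) holds vacuously. ✓
w4: successors {w3}; ◇(¬p → ◇(q ∧ ¬p)) there: w3:F. ✗
w5: no successors, so □◇(¬p → ◇(q ∧ ¬p)) holds vacuously. ✓
w6: successors {w3, w5}; ◇(¬p → ◇(q ∧ ¬p)) there: w3:F, w5:F. ✗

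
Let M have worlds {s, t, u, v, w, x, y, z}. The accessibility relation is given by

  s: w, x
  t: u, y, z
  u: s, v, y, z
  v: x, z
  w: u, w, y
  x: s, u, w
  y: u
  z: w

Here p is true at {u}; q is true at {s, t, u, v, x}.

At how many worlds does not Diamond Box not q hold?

5

s: Diamond Box not q is F. ✓
t: Diamond Box not q is T. ✗
u: Diamond Box not q is T. ✗
v: Diamond Box not q is T. ✗
w: Diamond Box not q is F. ✓
x: Diamond Box not q is F. ✓
y: Diamond Box not q is F. ✓
z: Diamond Box not q is F. ✓
Satisfying worlds: {s, w, x, y, z}.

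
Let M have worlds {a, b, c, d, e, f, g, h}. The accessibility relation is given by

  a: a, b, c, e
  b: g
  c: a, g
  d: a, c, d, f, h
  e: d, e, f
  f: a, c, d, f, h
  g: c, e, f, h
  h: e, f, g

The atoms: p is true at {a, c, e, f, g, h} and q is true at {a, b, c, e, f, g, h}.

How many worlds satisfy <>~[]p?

7

a: successors {a, b, c, e}; ~[]p there: a:T, b:F, c:F, e:T. ✓
b: successors {g}; ~[]p there: g:F. ✗
c: successors {a, g}; ~[]p there: a:T, g:F. ✓
d: successors {a, c, d, f, h}; ~[]p there: a:T, c:F, d:T, f:T, h:F. ✓
e: successors {d, e, f}; ~[]p there: d:T, e:T, f:T. ✓
f: successors {a, c, d, f, h}; ~[]p there: a:T, c:F, d:T, f:T, h:F. ✓
g: successors {c, e, f, h}; ~[]p there: c:F, e:T, f:T, h:F. ✓
h: successors {e, f, g}; ~[]p there: e:T, f:T, g:F. ✓
Satisfying worlds: {a, c, d, e, f, g, h}.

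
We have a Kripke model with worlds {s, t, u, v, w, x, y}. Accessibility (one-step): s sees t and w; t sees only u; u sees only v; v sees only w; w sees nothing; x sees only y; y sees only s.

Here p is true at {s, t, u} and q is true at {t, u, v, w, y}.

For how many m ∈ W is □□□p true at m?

s: successors {t, w}; □□p there: t:F, w:T. ✗
t: successors {u}; □□p there: u:F. ✗
u: successors {v}; □□p there: v:T. ✓
v: successors {w}; □□p there: w:T. ✓
w: no successors, so □□□p holds vacuously. ✓
x: successors {y}; □□p there: y:F. ✗
y: successors {s}; □□p there: s:T. ✓
Satisfying worlds: {u, v, w, y}.

4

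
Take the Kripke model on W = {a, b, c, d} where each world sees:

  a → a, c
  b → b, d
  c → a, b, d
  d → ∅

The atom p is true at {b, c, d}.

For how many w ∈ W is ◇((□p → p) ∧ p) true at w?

a: successors {a, c}; (□p → p) ∧ p there: a:F, c:T. ✓
b: successors {b, d}; (□p → p) ∧ p there: b:T, d:T. ✓
c: successors {a, b, d}; (□p → p) ∧ p there: a:F, b:T, d:T. ✓
d: no successors, so ◇((□p → p) ∧ p) fails. ✗
Satisfying worlds: {a, b, c}.

3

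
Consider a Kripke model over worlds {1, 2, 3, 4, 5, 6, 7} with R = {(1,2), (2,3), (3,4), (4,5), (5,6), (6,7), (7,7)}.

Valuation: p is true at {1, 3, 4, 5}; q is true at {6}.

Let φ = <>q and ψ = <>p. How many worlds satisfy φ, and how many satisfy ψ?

1 and 3

For <>q:
1: successors {2}; q there: 2:F. ✗
2: successors {3}; q there: 3:F. ✗
3: successors {4}; q there: 4:F. ✗
4: successors {5}; q there: 5:F. ✗
5: successors {6}; q there: 6:T. ✓
6: successors {7}; q there: 7:F. ✗
7: successors {7}; q there: 7:F. ✗
— 1 world.
For <>p:
1: successors {2}; p there: 2:F. ✗
2: successors {3}; p there: 3:T. ✓
3: successors {4}; p there: 4:T. ✓
4: successors {5}; p there: 5:T. ✓
5: successors {6}; p there: 6:F. ✗
6: successors {7}; p there: 7:F. ✗
7: successors {7}; p there: 7:F. ✗
— 3 worlds.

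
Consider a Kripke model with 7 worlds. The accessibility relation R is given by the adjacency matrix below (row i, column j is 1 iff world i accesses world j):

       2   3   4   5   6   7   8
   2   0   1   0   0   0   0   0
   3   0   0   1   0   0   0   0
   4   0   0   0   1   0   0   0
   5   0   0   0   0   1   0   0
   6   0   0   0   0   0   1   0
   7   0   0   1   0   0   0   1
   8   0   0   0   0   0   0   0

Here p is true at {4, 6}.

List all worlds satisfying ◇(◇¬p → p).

2: successors {3}; ◇¬p → p there: 3:T. ✓
3: successors {4}; ◇¬p → p there: 4:T. ✓
4: successors {5}; ◇¬p → p there: 5:T. ✓
5: successors {6}; ◇¬p → p there: 6:T. ✓
6: successors {7}; ◇¬p → p there: 7:F. ✗
7: successors {4, 8}; ◇¬p → p there: 4:T, 8:T. ✓
8: no successors, so ◇(◇¬p → p) fails. ✗

{2, 3, 4, 5, 7}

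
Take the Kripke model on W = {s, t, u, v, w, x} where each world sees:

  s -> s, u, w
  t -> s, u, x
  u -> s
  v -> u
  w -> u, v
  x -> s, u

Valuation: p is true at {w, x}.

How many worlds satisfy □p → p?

6

s: □p is F, p is F. ✓
t: □p is F, p is F. ✓
u: □p is F, p is F. ✓
v: □p is F, p is F. ✓
w: □p is F, p is T. ✓
x: □p is F, p is T. ✓
Satisfying worlds: {s, t, u, v, w, x}.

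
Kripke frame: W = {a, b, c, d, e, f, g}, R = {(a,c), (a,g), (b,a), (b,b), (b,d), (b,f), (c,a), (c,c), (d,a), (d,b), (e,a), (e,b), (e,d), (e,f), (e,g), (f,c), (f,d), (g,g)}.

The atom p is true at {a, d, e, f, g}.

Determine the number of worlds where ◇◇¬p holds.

6

a: successors {c, g}; ◇¬p there: c:T, g:F. ✓
b: successors {a, b, d, f}; ◇¬p there: a:T, b:T, d:T, f:T. ✓
c: successors {a, c}; ◇¬p there: a:T, c:T. ✓
d: successors {a, b}; ◇¬p there: a:T, b:T. ✓
e: successors {a, b, d, f, g}; ◇¬p there: a:T, b:T, d:T, f:T, g:F. ✓
f: successors {c, d}; ◇¬p there: c:T, d:T. ✓
g: successors {g}; ◇¬p there: g:F. ✗
Satisfying worlds: {a, b, c, d, e, f}.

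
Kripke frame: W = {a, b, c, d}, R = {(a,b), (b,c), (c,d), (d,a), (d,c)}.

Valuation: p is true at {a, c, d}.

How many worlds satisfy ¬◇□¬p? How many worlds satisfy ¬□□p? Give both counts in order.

3 and 1

For ¬◇□¬p:
a: ◇□¬p is F. ✓
b: ◇□¬p is F. ✓
c: ◇□¬p is F. ✓
d: ◇□¬p is T. ✗
— 3 worlds.
For ¬□□p:
a: □□p is T. ✗
b: □□p is T. ✗
c: □□p is T. ✗
d: □□p is F. ✓
— 1 world.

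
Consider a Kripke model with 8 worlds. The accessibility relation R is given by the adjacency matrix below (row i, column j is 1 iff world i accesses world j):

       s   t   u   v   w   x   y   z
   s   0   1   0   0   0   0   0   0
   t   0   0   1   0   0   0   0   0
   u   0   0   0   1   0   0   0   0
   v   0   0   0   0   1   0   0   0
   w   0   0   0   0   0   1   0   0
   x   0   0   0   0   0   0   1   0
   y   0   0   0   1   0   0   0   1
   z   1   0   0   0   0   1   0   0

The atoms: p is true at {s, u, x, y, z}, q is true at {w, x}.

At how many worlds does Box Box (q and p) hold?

1

s: successors {t}; Box (q and p) there: t:F. ✗
t: successors {u}; Box (q and p) there: u:F. ✗
u: successors {v}; Box (q and p) there: v:F. ✗
v: successors {w}; Box (q and p) there: w:T. ✓
w: successors {x}; Box (q and p) there: x:F. ✗
x: successors {y}; Box (q and p) there: y:F. ✗
y: successors {v, z}; Box (q and p) there: v:F, z:F. ✗
z: successors {s, x}; Box (q and p) there: s:F, x:F. ✗
Satisfying worlds: {v}.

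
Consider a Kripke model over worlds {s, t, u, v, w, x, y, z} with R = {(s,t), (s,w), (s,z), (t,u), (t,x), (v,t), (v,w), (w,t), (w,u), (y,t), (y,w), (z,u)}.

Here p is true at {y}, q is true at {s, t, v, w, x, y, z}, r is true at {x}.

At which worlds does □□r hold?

{t, u, x, z}

s: successors {t, w, z}; □r there: t:F, w:F, z:F. ✗
t: successors {u, x}; □r there: u:T, x:T. ✓
u: no successors, so □□r holds vacuously. ✓
v: successors {t, w}; □r there: t:F, w:F. ✗
w: successors {t, u}; □r there: t:F, u:T. ✗
x: no successors, so □□r holds vacuously. ✓
y: successors {t, w}; □r there: t:F, w:F. ✗
z: successors {u}; □r there: u:T. ✓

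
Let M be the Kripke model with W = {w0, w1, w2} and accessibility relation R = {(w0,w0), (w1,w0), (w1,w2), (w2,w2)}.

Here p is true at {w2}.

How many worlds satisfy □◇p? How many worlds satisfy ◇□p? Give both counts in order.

1 and 2

For □◇p:
w0: successors {w0}; ◇p there: w0:F. ✗
w1: successors {w0, w2}; ◇p there: w0:F, w2:T. ✗
w2: successors {w2}; ◇p there: w2:T. ✓
— 1 world.
For ◇□p:
w0: successors {w0}; □p there: w0:F. ✗
w1: successors {w0, w2}; □p there: w0:F, w2:T. ✓
w2: successors {w2}; □p there: w2:T. ✓
— 2 worlds.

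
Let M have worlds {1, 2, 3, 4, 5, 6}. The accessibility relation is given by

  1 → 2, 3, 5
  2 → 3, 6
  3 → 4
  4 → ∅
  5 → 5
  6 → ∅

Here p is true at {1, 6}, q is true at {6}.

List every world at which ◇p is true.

{2}

1: successors {2, 3, 5}; p there: 2:F, 3:F, 5:F. ✗
2: successors {3, 6}; p there: 3:F, 6:T. ✓
3: successors {4}; p there: 4:F. ✗
4: no successors, so ◇p fails. ✗
5: successors {5}; p there: 5:F. ✗
6: no successors, so ◇p fails. ✗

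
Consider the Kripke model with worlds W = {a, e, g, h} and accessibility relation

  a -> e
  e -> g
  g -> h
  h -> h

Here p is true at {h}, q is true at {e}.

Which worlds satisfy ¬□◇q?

{a, e, g, h}

a: □◇q is F. ✓
e: □◇q is F. ✓
g: □◇q is F. ✓
h: □◇q is F. ✓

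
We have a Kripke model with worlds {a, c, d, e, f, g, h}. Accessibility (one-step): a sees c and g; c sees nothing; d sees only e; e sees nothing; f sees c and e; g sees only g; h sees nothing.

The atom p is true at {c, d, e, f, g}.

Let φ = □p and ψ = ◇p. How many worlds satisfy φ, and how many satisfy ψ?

7 and 4

For □p:
a: successors {c, g}; p there: c:T, g:T. ✓
c: no successors, so □p holds vacuously. ✓
d: successors {e}; p there: e:T. ✓
e: no successors, so □p holds vacuously. ✓
f: successors {c, e}; p there: c:T, e:T. ✓
g: successors {g}; p there: g:T. ✓
h: no successors, so □p holds vacuously. ✓
— 7 worlds.
For ◇p:
a: successors {c, g}; p there: c:T, g:T. ✓
c: no successors, so ◇p fails. ✗
d: successors {e}; p there: e:T. ✓
e: no successors, so ◇p fails. ✗
f: successors {c, e}; p there: c:T, e:T. ✓
g: successors {g}; p there: g:T. ✓
h: no successors, so ◇p fails. ✗
— 4 worlds.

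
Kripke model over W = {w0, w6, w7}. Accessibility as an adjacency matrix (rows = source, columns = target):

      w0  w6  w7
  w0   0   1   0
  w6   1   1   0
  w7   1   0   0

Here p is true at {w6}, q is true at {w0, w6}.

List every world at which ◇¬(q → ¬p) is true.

{w0, w6}

w0: successors {w6}; ¬(q → ¬p) there: w6:T. ✓
w6: successors {w0, w6}; ¬(q → ¬p) there: w0:F, w6:T. ✓
w7: successors {w0}; ¬(q → ¬p) there: w0:F. ✗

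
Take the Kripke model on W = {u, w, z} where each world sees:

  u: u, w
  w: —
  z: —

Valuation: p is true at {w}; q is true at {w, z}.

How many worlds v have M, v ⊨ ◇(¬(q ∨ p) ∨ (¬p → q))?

1

u: successors {u, w}; ¬(q ∨ p) ∨ (¬p → q) there: u:T, w:T. ✓
w: no successors, so ◇(¬(q ∨ p) ∨ (¬p → q)) fails. ✗
z: no successors, so ◇(¬(q ∨ p) ∨ (¬p → q)) fails. ✗
Satisfying worlds: {u}.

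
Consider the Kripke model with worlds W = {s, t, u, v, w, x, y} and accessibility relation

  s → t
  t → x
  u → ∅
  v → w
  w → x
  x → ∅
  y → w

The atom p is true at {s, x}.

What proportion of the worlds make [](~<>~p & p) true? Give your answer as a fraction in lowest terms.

4/7

s: successors {t}; ~<>~p & p there: t:F. ✗
t: successors {x}; ~<>~p & p there: x:T. ✓
u: no successors, so [](~<>~p & p) holds vacuously. ✓
v: successors {w}; ~<>~p & p there: w:F. ✗
w: successors {x}; ~<>~p & p there: x:T. ✓
x: no successors, so [](~<>~p & p) holds vacuously. ✓
y: successors {w}; ~<>~p & p there: w:F. ✗
That's 4 of 7 worlds, so 4/7.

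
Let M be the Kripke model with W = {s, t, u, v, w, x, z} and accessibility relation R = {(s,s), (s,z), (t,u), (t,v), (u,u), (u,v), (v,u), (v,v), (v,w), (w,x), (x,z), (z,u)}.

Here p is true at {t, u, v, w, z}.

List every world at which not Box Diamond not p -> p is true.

{t, u, v, w, z}

s: not Box Diamond not p is T, p is F. ✗
t: not Box Diamond not p is T, p is T. ✓
u: not Box Diamond not p is T, p is T. ✓
v: not Box Diamond not p is T, p is T. ✓
w: not Box Diamond not p is T, p is T. ✓
x: not Box Diamond not p is T, p is F. ✗
z: not Box Diamond not p is T, p is T. ✓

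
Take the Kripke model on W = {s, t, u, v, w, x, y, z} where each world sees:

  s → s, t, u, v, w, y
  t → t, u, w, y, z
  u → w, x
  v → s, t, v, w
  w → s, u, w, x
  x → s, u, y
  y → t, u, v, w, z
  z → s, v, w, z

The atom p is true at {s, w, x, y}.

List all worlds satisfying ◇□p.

{s, t, w, x, y}

s: successors {s, t, u, v, w, y}; □p there: s:F, t:F, u:T, v:F, w:F, y:F. ✓
t: successors {t, u, w, y, z}; □p there: t:F, u:T, w:F, y:F, z:F. ✓
u: successors {w, x}; □p there: w:F, x:F. ✗
v: successors {s, t, v, w}; □p there: s:F, t:F, v:F, w:F. ✗
w: successors {s, u, w, x}; □p there: s:F, u:T, w:F, x:F. ✓
x: successors {s, u, y}; □p there: s:F, u:T, y:F. ✓
y: successors {t, u, v, w, z}; □p there: t:F, u:T, v:F, w:F, z:F. ✓
z: successors {s, v, w, z}; □p there: s:F, v:F, w:F, z:F. ✗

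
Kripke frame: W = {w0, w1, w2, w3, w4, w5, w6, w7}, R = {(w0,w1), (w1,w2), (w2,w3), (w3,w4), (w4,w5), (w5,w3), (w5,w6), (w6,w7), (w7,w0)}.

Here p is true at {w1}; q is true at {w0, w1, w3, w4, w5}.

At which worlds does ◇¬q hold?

w0: successors {w1}; ¬q there: w1:F. ✗
w1: successors {w2}; ¬q there: w2:T. ✓
w2: successors {w3}; ¬q there: w3:F. ✗
w3: successors {w4}; ¬q there: w4:F. ✗
w4: successors {w5}; ¬q there: w5:F. ✗
w5: successors {w3, w6}; ¬q there: w3:F, w6:T. ✓
w6: successors {w7}; ¬q there: w7:T. ✓
w7: successors {w0}; ¬q there: w0:F. ✗

{w1, w5, w6}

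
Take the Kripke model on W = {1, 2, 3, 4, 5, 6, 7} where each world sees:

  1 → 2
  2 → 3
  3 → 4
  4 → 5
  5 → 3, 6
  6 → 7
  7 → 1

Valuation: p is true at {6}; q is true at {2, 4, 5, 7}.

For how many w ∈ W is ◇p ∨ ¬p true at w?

1: ◇p is F, ¬p is T. ✓
2: ◇p is F, ¬p is T. ✓
3: ◇p is F, ¬p is T. ✓
4: ◇p is F, ¬p is T. ✓
5: ◇p is T, ¬p is T. ✓
6: ◇p is F, ¬p is F. ✗
7: ◇p is F, ¬p is T. ✓
Satisfying worlds: {1, 2, 3, 4, 5, 7}.

6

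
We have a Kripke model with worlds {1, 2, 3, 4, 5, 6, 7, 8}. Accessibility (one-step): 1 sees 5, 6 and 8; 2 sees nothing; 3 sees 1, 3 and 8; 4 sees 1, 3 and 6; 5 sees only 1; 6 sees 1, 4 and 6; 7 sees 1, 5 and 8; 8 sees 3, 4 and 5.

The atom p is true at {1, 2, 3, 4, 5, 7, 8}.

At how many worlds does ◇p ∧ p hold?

1: ◇p is T, p is T. ✓
2: ◇p is F, p is T. ✗
3: ◇p is T, p is T. ✓
4: ◇p is T, p is T. ✓
5: ◇p is T, p is T. ✓
6: ◇p is T, p is F. ✗
7: ◇p is T, p is T. ✓
8: ◇p is T, p is T. ✓
Satisfying worlds: {1, 3, 4, 5, 7, 8}.

6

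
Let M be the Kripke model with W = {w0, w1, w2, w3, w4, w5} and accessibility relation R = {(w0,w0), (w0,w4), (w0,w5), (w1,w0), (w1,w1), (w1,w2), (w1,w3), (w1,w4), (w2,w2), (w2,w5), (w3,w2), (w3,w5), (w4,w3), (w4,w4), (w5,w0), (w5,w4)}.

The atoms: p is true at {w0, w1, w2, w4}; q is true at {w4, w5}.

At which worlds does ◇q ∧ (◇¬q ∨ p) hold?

w0: ◇q is T, ◇¬q ∨ p is T. ✓
w1: ◇q is T, ◇¬q ∨ p is T. ✓
w2: ◇q is T, ◇¬q ∨ p is T. ✓
w3: ◇q is T, ◇¬q ∨ p is T. ✓
w4: ◇q is T, ◇¬q ∨ p is T. ✓
w5: ◇q is T, ◇¬q ∨ p is T. ✓

{w0, w1, w2, w3, w4, w5}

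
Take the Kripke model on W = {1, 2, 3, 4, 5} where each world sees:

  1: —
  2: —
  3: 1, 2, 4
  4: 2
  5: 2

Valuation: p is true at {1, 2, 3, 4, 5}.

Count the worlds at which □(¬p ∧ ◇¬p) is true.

2

1: no successors, so □(¬p ∧ ◇¬p) holds vacuously. ✓
2: no successors, so □(¬p ∧ ◇¬p) holds vacuously. ✓
3: successors {1, 2, 4}; ¬p ∧ ◇¬p there: 1:F, 2:F, 4:F. ✗
4: successors {2}; ¬p ∧ ◇¬p there: 2:F. ✗
5: successors {2}; ¬p ∧ ◇¬p there: 2:F. ✗
Satisfying worlds: {1, 2}.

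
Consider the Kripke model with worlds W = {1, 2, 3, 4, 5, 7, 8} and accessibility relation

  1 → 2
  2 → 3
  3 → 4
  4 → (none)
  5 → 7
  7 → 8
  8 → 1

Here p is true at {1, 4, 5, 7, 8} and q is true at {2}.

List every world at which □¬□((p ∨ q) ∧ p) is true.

1: successors {2}; ¬□((p ∨ q) ∧ p) there: 2:T. ✓
2: successors {3}; ¬□((p ∨ q) ∧ p) there: 3:F. ✗
3: successors {4}; ¬□((p ∨ q) ∧ p) there: 4:F. ✗
4: no successors, so □¬□((p ∨ q) ∧ p) holds vacuously. ✓
5: successors {7}; ¬□((p ∨ q) ∧ p) there: 7:F. ✗
7: successors {8}; ¬□((p ∨ q) ∧ p) there: 8:F. ✗
8: successors {1}; ¬□((p ∨ q) ∧ p) there: 1:T. ✓

{1, 4, 8}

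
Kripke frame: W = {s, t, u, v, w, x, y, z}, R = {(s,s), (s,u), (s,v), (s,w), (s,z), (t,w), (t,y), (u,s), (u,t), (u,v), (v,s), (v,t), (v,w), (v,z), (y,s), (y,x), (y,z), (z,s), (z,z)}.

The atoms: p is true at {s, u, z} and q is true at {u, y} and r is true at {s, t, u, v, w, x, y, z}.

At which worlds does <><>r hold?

{s, t, u, v, y, z}

s: successors {s, u, v, w, z}; <>r there: s:T, u:T, v:T, w:F, z:T. ✓
t: successors {w, y}; <>r there: w:F, y:T. ✓
u: successors {s, t, v}; <>r there: s:T, t:T, v:T. ✓
v: successors {s, t, w, z}; <>r there: s:T, t:T, w:F, z:T. ✓
w: no successors, so <><>r fails. ✗
x: no successors, so <><>r fails. ✗
y: successors {s, x, z}; <>r there: s:T, x:F, z:T. ✓
z: successors {s, z}; <>r there: s:T, z:T. ✓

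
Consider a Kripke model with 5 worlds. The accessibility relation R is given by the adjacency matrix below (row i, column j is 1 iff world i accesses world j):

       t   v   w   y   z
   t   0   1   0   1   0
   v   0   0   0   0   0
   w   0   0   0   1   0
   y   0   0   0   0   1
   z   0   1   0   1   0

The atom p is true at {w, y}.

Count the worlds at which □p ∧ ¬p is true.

1

t: □p is F, ¬p is T. ✗
v: □p is T, ¬p is T. ✓
w: □p is T, ¬p is F. ✗
y: □p is F, ¬p is F. ✗
z: □p is F, ¬p is T. ✗
Satisfying worlds: {v}.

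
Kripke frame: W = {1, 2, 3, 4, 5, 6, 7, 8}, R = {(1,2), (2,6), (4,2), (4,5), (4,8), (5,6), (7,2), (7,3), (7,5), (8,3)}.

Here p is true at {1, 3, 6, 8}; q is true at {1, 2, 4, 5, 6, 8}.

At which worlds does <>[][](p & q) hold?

{1, 2, 4, 5, 7, 8}

1: successors {2}; [][](p & q) there: 2:T. ✓
2: successors {6}; [][](p & q) there: 6:T. ✓
3: no successors, so <>[][](p & q) fails. ✗
4: successors {2, 5, 8}; [][](p & q) there: 2:T, 5:T, 8:T. ✓
5: successors {6}; [][](p & q) there: 6:T. ✓
6: no successors, so <>[][](p & q) fails. ✗
7: successors {2, 3, 5}; [][](p & q) there: 2:T, 3:T, 5:T. ✓
8: successors {3}; [][](p & q) there: 3:T. ✓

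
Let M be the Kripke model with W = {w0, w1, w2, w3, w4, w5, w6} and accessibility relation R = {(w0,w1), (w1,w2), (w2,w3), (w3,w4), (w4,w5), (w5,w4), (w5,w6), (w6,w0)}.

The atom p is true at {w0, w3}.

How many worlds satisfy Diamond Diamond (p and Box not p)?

w0: successors {w1}; Diamond (p and Box not p) there: w1:F. ✗
w1: successors {w2}; Diamond (p and Box not p) there: w2:T. ✓
w2: successors {w3}; Diamond (p and Box not p) there: w3:F. ✗
w3: successors {w4}; Diamond (p and Box not p) there: w4:F. ✗
w4: successors {w5}; Diamond (p and Box not p) there: w5:F. ✗
w5: successors {w4, w6}; Diamond (p and Box not p) there: w4:F, w6:T. ✓
w6: successors {w0}; Diamond (p and Box not p) there: w0:F. ✗
Satisfying worlds: {w1, w5}.

2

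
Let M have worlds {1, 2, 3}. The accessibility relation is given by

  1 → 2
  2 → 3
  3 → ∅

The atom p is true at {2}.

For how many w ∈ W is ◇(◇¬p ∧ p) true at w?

1

1: successors {2}; ◇¬p ∧ p there: 2:T. ✓
2: successors {3}; ◇¬p ∧ p there: 3:F. ✗
3: no successors, so ◇(◇¬p ∧ p) fails. ✗
Satisfying worlds: {1}.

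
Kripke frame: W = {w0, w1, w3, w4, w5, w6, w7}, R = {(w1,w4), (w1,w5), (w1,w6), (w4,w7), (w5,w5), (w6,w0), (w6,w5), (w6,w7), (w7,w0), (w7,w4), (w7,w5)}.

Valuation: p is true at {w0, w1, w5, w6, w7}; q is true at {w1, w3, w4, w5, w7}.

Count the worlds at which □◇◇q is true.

w0: no successors, so □◇◇q holds vacuously. ✓
w1: successors {w4, w5, w6}; ◇◇q there: w4:T, w5:T, w6:T. ✓
w3: no successors, so □◇◇q holds vacuously. ✓
w4: successors {w7}; ◇◇q there: w7:T. ✓
w5: successors {w5}; ◇◇q there: w5:T. ✓
w6: successors {w0, w5, w7}; ◇◇q there: w0:F, w5:T, w7:T. ✗
w7: successors {w0, w4, w5}; ◇◇q there: w0:F, w4:T, w5:T. ✗
Satisfying worlds: {w0, w1, w3, w4, w5}.

5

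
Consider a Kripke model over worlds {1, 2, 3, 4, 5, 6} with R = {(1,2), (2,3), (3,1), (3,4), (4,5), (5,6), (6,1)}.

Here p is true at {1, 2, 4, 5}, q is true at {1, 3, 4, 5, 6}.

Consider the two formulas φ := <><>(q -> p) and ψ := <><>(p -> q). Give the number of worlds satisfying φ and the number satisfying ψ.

4 and 5

For <><>(q -> p):
1: successors {2}; <>(q -> p) there: 2:F. ✗
2: successors {3}; <>(q -> p) there: 3:T. ✓
3: successors {1, 4}; <>(q -> p) there: 1:T, 4:T. ✓
4: successors {5}; <>(q -> p) there: 5:F. ✗
5: successors {6}; <>(q -> p) there: 6:T. ✓
6: successors {1}; <>(q -> p) there: 1:T. ✓
— 4 worlds.
For <><>(p -> q):
1: successors {2}; <>(p -> q) there: 2:T. ✓
2: successors {3}; <>(p -> q) there: 3:T. ✓
3: successors {1, 4}; <>(p -> q) there: 1:F, 4:T. ✓
4: successors {5}; <>(p -> q) there: 5:T. ✓
5: successors {6}; <>(p -> q) there: 6:T. ✓
6: successors {1}; <>(p -> q) there: 1:F. ✗
— 5 worlds.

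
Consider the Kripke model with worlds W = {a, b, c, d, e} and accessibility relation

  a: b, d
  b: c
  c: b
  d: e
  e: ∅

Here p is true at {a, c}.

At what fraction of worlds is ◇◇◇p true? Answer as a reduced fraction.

1/5

a: successors {b, d}; ◇◇p there: b:F, d:F. ✗
b: successors {c}; ◇◇p there: c:T. ✓
c: successors {b}; ◇◇p there: b:F. ✗
d: successors {e}; ◇◇p there: e:F. ✗
e: no successors, so ◇◇◇p fails. ✗
That's 1 of 5 worlds, so 1/5.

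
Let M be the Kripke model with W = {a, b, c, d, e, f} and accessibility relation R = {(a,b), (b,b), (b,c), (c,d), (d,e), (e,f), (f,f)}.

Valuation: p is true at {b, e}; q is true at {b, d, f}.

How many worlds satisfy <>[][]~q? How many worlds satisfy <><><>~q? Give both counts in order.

1 and 2

For <>[][]~q:
a: successors {b}; [][]~q there: b:F. ✗
b: successors {b, c}; [][]~q there: b:F, c:T. ✓
c: successors {d}; [][]~q there: d:F. ✗
d: successors {e}; [][]~q there: e:F. ✗
e: successors {f}; [][]~q there: f:F. ✗
f: successors {f}; [][]~q there: f:F. ✗
— 1 world.
For <><><>~q:
a: successors {b}; <><>~q there: b:T. ✓
b: successors {b, c}; <><>~q there: b:T, c:T. ✓
c: successors {d}; <><>~q there: d:F. ✗
d: successors {e}; <><>~q there: e:F. ✗
e: successors {f}; <><>~q there: f:F. ✗
f: successors {f}; <><>~q there: f:F. ✗
— 2 worlds.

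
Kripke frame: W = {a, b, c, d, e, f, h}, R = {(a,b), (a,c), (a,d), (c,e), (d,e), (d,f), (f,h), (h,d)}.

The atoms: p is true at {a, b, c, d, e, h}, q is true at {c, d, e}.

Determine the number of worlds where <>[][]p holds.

4

a: successors {b, c, d}; [][]p there: b:T, c:T, d:T. ✓
b: no successors, so <>[][]p fails. ✗
c: successors {e}; [][]p there: e:T. ✓
d: successors {e, f}; [][]p there: e:T, f:T. ✓
e: no successors, so <>[][]p fails. ✗
f: successors {h}; [][]p there: h:F. ✗
h: successors {d}; [][]p there: d:T. ✓
Satisfying worlds: {a, c, d, h}.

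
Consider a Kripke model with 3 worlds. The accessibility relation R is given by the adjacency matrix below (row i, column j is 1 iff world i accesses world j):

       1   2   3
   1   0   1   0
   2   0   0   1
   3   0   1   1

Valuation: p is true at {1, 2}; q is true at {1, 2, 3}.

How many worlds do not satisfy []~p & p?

2

1: []~p is F, p is T. ✗
2: []~p is T, p is T. ✓
3: []~p is F, p is F. ✗
Satisfying worlds: {2}.
So []~p & p fails at the other 2 worlds.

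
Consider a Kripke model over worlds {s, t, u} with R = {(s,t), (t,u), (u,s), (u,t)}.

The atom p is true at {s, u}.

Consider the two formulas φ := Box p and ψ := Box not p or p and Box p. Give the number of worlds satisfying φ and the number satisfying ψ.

For Box p:
s: successors {t}; p there: t:F. ✗
t: successors {u}; p there: u:T. ✓
u: successors {s, t}; p there: s:T, t:F. ✗
— 1 world.
For Box not p or p and Box p:
s: Box not p is T, p and Box p is F. ✓
t: Box not p is F, p and Box p is F. ✗
u: Box not p is F, p and Box p is F. ✗
— 1 world.

1 and 1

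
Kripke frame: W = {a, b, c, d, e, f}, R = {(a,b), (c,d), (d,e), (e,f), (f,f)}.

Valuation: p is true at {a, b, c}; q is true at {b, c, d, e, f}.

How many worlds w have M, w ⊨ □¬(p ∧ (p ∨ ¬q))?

a: successors {b}; ¬(p ∧ (p ∨ ¬q)) there: b:F. ✗
b: no successors, so □¬(p ∧ (p ∨ ¬q)) holds vacuously. ✓
c: successors {d}; ¬(p ∧ (p ∨ ¬q)) there: d:T. ✓
d: successors {e}; ¬(p ∧ (p ∨ ¬q)) there: e:T. ✓
e: successors {f}; ¬(p ∧ (p ∨ ¬q)) there: f:T. ✓
f: successors {f}; ¬(p ∧ (p ∨ ¬q)) there: f:T. ✓
Satisfying worlds: {b, c, d, e, f}.

5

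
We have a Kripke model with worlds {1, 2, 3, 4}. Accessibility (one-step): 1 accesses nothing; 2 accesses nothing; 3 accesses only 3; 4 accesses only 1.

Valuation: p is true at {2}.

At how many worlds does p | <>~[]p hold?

1: p is F, <>~[]p is F. ✗
2: p is T, <>~[]p is F. ✓
3: p is F, <>~[]p is T. ✓
4: p is F, <>~[]p is F. ✗
Satisfying worlds: {2, 3}.

2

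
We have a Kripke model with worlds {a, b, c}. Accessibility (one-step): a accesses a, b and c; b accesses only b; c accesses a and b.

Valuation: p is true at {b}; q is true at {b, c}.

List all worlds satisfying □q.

{b}

a: successors {a, b, c}; q there: a:F, b:T, c:T. ✗
b: successors {b}; q there: b:T. ✓
c: successors {a, b}; q there: a:F, b:T. ✗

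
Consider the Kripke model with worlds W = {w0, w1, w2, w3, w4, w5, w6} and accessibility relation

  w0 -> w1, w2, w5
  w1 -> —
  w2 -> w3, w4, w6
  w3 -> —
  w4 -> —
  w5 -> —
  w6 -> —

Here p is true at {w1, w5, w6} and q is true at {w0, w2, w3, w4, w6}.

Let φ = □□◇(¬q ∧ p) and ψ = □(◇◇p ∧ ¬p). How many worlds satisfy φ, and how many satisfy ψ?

For □□◇(¬q ∧ p):
w0: successors {w1, w2, w5}; □◇(¬q ∧ p) there: w1:T, w2:F, w5:T. ✗
w1: no successors, so □□◇(¬q ∧ p) holds vacuously. ✓
w2: successors {w3, w4, w6}; □◇(¬q ∧ p) there: w3:T, w4:T, w6:T. ✓
w3: no successors, so □□◇(¬q ∧ p) holds vacuously. ✓
w4: no successors, so □□◇(¬q ∧ p) holds vacuously. ✓
w5: no successors, so □□◇(¬q ∧ p) holds vacuously. ✓
w6: no successors, so □□◇(¬q ∧ p) holds vacuously. ✓
— 6 worlds.
For □(◇◇p ∧ ¬p):
w0: successors {w1, w2, w5}; ◇◇p ∧ ¬p there: w1:F, w2:F, w5:F. ✗
w1: no successors, so □(◇◇p ∧ ¬p) holds vacuously. ✓
w2: successors {w3, w4, w6}; ◇◇p ∧ ¬p there: w3:F, w4:F, w6:F. ✗
w3: no successors, so □(◇◇p ∧ ¬p) holds vacuously. ✓
w4: no successors, so □(◇◇p ∧ ¬p) holds vacuously. ✓
w5: no successors, so □(◇◇p ∧ ¬p) holds vacuously. ✓
w6: no successors, so □(◇◇p ∧ ¬p) holds vacuously. ✓
— 5 worlds.

6 and 5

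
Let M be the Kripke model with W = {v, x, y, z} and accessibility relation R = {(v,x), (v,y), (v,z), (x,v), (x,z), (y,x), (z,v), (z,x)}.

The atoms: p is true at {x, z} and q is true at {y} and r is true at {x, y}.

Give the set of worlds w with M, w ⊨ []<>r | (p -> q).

{v, x, y}

v: []<>r is F, p -> q is T. ✓
x: []<>r is T, p -> q is F. ✓
y: []<>r is F, p -> q is T. ✓
z: []<>r is F, p -> q is F. ✗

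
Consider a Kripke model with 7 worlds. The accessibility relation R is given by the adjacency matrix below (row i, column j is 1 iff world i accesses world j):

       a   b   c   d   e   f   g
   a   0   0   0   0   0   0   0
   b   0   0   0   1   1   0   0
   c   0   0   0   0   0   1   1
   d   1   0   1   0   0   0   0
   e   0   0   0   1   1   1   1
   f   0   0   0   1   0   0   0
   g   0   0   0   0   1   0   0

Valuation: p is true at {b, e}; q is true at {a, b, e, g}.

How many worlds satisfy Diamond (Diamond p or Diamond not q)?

a: no successors, so Diamond (Diamond p or Diamond not q) fails. ✗
b: successors {d, e}; Diamond p or Diamond not q there: d:T, e:T. ✓
c: successors {f, g}; Diamond p or Diamond not q there: f:T, g:T. ✓
d: successors {a, c}; Diamond p or Diamond not q there: a:F, c:T. ✓
e: successors {d, e, f, g}; Diamond p or Diamond not q there: d:T, e:T, f:T, g:T. ✓
f: successors {d}; Diamond p or Diamond not q there: d:T. ✓
g: successors {e}; Diamond p or Diamond not q there: e:T. ✓
Satisfying worlds: {b, c, d, e, f, g}.

6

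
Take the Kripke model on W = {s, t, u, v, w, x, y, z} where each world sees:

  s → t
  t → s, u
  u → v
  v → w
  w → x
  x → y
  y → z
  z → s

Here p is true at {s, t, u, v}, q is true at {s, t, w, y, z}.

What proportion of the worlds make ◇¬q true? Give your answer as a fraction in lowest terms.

3/8

s: successors {t}; ¬q there: t:F. ✗
t: successors {s, u}; ¬q there: s:F, u:T. ✓
u: successors {v}; ¬q there: v:T. ✓
v: successors {w}; ¬q there: w:F. ✗
w: successors {x}; ¬q there: x:T. ✓
x: successors {y}; ¬q there: y:F. ✗
y: successors {z}; ¬q there: z:F. ✗
z: successors {s}; ¬q there: s:F. ✗
That's 3 of 8 worlds, so 3/8.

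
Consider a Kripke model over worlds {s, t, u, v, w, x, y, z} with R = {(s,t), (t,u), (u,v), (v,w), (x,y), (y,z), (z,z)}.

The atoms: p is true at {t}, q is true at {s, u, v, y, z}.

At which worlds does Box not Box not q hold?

{s, t, w, x, y, z}

s: successors {t}; not Box not q there: t:T. ✓
t: successors {u}; not Box not q there: u:T. ✓
u: successors {v}; not Box not q there: v:F. ✗
v: successors {w}; not Box not q there: w:F. ✗
w: no successors, so Box not Box not q holds vacuously. ✓
x: successors {y}; not Box not q there: y:T. ✓
y: successors {z}; not Box not q there: z:T. ✓
z: successors {z}; not Box not q there: z:T. ✓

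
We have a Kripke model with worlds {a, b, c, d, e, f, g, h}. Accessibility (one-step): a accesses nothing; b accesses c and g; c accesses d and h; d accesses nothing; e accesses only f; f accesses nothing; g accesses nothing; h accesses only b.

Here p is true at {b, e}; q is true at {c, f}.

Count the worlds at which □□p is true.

a: no successors, so □□p holds vacuously. ✓
b: successors {c, g}; □p there: c:F, g:T. ✗
c: successors {d, h}; □p there: d:T, h:T. ✓
d: no successors, so □□p holds vacuously. ✓
e: successors {f}; □p there: f:T. ✓
f: no successors, so □□p holds vacuously. ✓
g: no successors, so □□p holds vacuously. ✓
h: successors {b}; □p there: b:F. ✗
Satisfying worlds: {a, c, d, e, f, g}.

6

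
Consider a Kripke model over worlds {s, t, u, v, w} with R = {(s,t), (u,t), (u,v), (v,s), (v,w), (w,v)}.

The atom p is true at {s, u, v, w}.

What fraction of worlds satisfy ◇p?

s: successors {t}; p there: t:F. ✗
t: no successors, so ◇p fails. ✗
u: successors {t, v}; p there: t:F, v:T. ✓
v: successors {s, w}; p there: s:T, w:T. ✓
w: successors {v}; p there: v:T. ✓
That's 3 of 5 worlds, so 3/5.

3/5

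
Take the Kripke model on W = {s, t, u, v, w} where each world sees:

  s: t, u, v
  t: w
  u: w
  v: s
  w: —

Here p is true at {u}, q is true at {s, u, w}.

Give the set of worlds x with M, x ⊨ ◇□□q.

{s, t, u, v}

s: successors {t, u, v}; □□q there: t:T, u:T, v:F. ✓
t: successors {w}; □□q there: w:T. ✓
u: successors {w}; □□q there: w:T. ✓
v: successors {s}; □□q there: s:T. ✓
w: no successors, so ◇□□q fails. ✗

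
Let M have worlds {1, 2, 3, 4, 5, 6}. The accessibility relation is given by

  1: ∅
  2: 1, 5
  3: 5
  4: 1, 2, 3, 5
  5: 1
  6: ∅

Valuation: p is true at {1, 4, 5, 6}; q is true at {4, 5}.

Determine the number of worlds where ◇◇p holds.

3

1: no successors, so ◇◇p fails. ✗
2: successors {1, 5}; ◇p there: 1:F, 5:T. ✓
3: successors {5}; ◇p there: 5:T. ✓
4: successors {1, 2, 3, 5}; ◇p there: 1:F, 2:T, 3:T, 5:T. ✓
5: successors {1}; ◇p there: 1:F. ✗
6: no successors, so ◇◇p fails. ✗
Satisfying worlds: {2, 3, 4}.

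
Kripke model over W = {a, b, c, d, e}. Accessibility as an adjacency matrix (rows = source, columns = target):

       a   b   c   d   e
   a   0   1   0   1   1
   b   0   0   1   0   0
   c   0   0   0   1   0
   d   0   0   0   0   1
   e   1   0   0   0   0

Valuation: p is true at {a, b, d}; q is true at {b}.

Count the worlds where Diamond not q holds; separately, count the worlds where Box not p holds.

5 and 2

For Diamond not q:
a: successors {b, d, e}; not q there: b:F, d:T, e:T. ✓
b: successors {c}; not q there: c:T. ✓
c: successors {d}; not q there: d:T. ✓
d: successors {e}; not q there: e:T. ✓
e: successors {a}; not q there: a:T. ✓
— 5 worlds.
For Box not p:
a: successors {b, d, e}; not p there: b:F, d:F, e:T. ✗
b: successors {c}; not p there: c:T. ✓
c: successors {d}; not p there: d:F. ✗
d: successors {e}; not p there: e:T. ✓
e: successors {a}; not p there: a:F. ✗
— 2 worlds.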